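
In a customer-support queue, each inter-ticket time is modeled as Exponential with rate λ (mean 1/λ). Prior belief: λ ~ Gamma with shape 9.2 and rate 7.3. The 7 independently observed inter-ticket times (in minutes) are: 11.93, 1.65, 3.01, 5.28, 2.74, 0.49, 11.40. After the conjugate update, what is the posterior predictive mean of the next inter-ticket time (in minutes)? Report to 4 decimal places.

2.8816

With a Gamma(shape α, rate β) prior on the exponential rate λ, the posterior after n observations with total T = Σxᵢ is Gamma(α+n, β+T).
Sum of observations T = 36.50 minutes; n = 7.
Posterior: Gamma(9.2+7, 7.3+36.50) = Gamma(16.2, 43.80).
The predictive distribution for the next observation is Lomax; its mean is β/(α−1) = 43.80/15.2 = 2.8816.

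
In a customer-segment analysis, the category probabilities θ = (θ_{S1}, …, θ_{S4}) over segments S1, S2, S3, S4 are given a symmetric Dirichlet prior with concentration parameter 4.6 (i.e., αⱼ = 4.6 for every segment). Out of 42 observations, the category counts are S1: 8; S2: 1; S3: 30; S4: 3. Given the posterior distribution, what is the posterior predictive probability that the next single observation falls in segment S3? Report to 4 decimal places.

The Dirichlet prior is conjugate to the Multinomial likelihood: each posterior αⱼ = prior αⱼ + observed count nⱼ.
Posterior concentration: (12.6, 5.6, 34.6, 7.6), total = 60.4.
P(next = S3 | data) = α_{S3}/Σα = 0.5728.

0.5728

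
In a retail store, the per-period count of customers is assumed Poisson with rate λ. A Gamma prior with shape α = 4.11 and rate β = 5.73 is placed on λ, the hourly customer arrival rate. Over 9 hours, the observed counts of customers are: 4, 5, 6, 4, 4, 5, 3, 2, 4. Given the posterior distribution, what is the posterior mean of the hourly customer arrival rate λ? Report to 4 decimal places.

2.7909

With a Gamma(shape α, rate β) prior, the Poisson likelihood is conjugate: the posterior is Gamma(α + ΣXᵢ, β + n).
Sum of counts S = 37 over n = 9 hours.
Posterior: Gamma(α+S, β+n) = Gamma(4.11+37, 5.73+9) = Gamma(41.11, 14.73).
Posterior mean = α/β = 41.11/14.73 = 2.7909.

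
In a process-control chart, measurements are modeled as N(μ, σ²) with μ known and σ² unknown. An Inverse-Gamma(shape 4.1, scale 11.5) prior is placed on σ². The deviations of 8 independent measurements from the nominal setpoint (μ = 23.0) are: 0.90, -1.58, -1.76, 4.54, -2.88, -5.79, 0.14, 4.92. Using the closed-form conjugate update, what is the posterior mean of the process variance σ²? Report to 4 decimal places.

With known mean μ and an Inverse-Gamma(α, β) prior on σ², the Normal likelihood is conjugate: posterior is Inv-Gamma(α + n/2, β + Σ(xᵢ−μ)²/2).
Σ(xᵢ−μ)² = (0.90)² + (-1.58)² + (-1.76)² + (4.54)² + (-2.88)² + (-5.79)² + (0.14)² + (4.92)² = 93.0601.
Posterior: Inv-Gamma(4.1 + 8/2, 11.5 + 93.0601/2) = Inv-Gamma(8.10, 58.03005).
E[σ²|data] = β/(α−1) = 58.03005/7.10 = 8.1732.

8.1732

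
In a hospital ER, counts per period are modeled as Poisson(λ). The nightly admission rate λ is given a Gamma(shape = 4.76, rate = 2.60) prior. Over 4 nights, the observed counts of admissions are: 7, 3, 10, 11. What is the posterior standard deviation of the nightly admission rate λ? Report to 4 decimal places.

With a Gamma(shape α, rate β) prior, the Poisson likelihood is conjugate: the posterior is Gamma(α + ΣXᵢ, β + n).
Sum of counts S = 31 over n = 4 nights.
Posterior: Gamma(α+S, β+n) = Gamma(4.76+31, 2.60+4) = Gamma(35.76, 6.60).
SD = √α/β = √35.76/6.60 = 0.9061.

0.9061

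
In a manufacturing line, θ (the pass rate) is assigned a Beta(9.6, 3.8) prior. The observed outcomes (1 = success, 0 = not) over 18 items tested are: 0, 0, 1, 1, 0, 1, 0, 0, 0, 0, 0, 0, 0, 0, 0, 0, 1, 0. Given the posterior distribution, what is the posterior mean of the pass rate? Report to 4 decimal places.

0.4331

The Beta prior is conjugate to a Binomial/Bernoulli likelihood; the update adds successes to α and failures to β.
Posterior: Beta(α+k, β+n−k) = Beta(9.6+4, 3.8+14) = Beta(13.6, 17.8).
Posterior mean = α/(α+β) = 13.6/31.4 = 0.4331.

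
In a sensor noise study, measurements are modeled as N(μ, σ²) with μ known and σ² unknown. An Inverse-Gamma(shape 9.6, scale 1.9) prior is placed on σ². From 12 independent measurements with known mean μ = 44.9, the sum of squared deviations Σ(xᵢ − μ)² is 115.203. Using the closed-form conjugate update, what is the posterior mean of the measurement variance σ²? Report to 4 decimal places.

With known mean μ and an Inverse-Gamma(α, β) prior on σ², the Normal likelihood is conjugate: posterior is Inv-Gamma(α + n/2, β + Σ(xᵢ−μ)²/2).
Posterior: Inv-Gamma(9.6 + 12/2, 1.9 + 115.203/2) = Inv-Gamma(15.60, 59.5015).
E[σ²|data] = β/(α−1) = 59.5015/14.60 = 4.0754.

4.0754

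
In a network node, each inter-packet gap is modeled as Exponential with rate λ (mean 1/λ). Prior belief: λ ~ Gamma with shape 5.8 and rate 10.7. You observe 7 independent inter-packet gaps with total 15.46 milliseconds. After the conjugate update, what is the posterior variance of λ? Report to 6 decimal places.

0.018704

With a Gamma(shape α, rate β) prior on the exponential rate λ, the posterior after n observations with total T = Σxᵢ is Gamma(α+n, β+T).
Posterior: Gamma(5.8+7, 10.7+15.46) = Gamma(12.8, 26.16).
Var = α/β² = 0.018704.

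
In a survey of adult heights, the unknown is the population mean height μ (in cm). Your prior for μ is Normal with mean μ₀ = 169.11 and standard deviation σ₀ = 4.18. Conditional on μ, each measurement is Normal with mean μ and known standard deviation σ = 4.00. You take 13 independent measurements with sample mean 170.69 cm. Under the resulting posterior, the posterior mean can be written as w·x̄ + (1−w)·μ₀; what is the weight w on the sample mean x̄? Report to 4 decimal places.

For Normal data with known variance σ², a Normal(μ₀, σ₀²) prior on μ is conjugate. Posterior precision = 1/σ₀² + n/σ²; posterior mean is the precision-weighted average of μ₀ and x̄.
σ₀² = 4.18² = 17.4724, σ² = 4.00² = 16. Prior precision 1/σ₀² = 1/17.4724; data precision n/σ² = 13/16.
w = (n/σ²)/(1/σ₀² + n/σ²) = n·σ₀²/(σ² + n·σ₀²) = 13·17.4724/(16 + 13·17.4724) = 227.1412/243.1412 = 0.9342.

0.9342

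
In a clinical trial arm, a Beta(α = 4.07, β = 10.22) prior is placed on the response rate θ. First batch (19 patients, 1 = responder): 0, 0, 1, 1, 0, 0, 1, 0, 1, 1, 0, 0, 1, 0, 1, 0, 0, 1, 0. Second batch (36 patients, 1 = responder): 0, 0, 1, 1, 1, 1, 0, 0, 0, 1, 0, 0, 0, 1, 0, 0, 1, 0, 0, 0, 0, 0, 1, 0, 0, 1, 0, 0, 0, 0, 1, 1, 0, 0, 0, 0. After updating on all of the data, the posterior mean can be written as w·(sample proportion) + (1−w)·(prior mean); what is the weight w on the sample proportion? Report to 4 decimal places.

0.7938

The Beta prior is conjugate to a Binomial/Bernoulli likelihood; the update adds successes to α and failures to β.
Total number of patients: n = 19 + 36 = 55.
Posterior mean = (α₀+k)/(α₀+β₀+n) = [n/(α₀+β₀+n)]·(k/n) + [(α₀+β₀)/(α₀+β₀+n)]·α₀/(α₀+β₀), so only n and the prior enter the weight.
The weight on the data is w = n/(α₀+β₀+n) = 55/(4.07+10.22+55) = 55/69.29 = 0.7938.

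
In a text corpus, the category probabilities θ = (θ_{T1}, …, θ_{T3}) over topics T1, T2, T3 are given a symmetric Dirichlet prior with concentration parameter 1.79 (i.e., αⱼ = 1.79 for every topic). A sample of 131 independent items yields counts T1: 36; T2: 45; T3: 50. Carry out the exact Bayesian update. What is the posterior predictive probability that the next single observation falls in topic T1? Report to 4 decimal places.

0.2771

The Dirichlet prior is conjugate to the Multinomial likelihood: each posterior αⱼ = prior αⱼ + observed count nⱼ.
Posterior concentration: (37.79, 46.79, 51.79), total = 136.37.
P(next = T1 | data) = α_{T1}/Σα = 0.2771.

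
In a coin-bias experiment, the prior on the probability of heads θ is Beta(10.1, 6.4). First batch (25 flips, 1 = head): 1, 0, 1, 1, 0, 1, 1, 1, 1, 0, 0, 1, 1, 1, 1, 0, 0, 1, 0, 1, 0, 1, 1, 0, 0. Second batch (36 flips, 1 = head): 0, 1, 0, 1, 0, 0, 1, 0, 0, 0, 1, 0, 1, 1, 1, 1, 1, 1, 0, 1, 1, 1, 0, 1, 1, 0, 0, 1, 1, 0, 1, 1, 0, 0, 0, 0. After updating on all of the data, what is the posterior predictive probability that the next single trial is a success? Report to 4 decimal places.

The Beta prior is conjugate to a Binomial/Bernoulli likelihood; the update adds successes to α and failures to β.
After batch 1: Beta(10.1+15, 6.4+10) = Beta(25.1, 16.4).
After batch 2: Beta(25.1+19, 16.4+17) = Beta(44.1, 33.4).
For a single future Bernoulli trial, P(success | data) = α/(α+β) = 0.5690.

0.5690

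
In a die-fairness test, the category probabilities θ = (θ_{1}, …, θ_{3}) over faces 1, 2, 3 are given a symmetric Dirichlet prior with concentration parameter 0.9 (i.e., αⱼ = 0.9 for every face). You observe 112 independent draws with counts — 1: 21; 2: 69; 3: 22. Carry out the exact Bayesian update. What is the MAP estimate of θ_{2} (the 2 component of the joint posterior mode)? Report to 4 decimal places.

The Dirichlet prior is conjugate to the Multinomial likelihood: each posterior αⱼ = prior αⱼ + observed count nⱼ.
Posterior concentration: (21.9, 69.9, 22.9), total = 114.7.
Joint mode component: (α_{2}−1)/(Σα−K) = 68.9/111.7 = 0.6168.

0.6168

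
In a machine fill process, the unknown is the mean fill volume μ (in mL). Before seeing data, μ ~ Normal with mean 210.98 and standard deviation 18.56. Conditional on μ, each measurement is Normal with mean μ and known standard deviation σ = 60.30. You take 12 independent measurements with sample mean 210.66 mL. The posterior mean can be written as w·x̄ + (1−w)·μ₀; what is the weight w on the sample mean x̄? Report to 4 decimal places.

For Normal data with known variance σ², a Normal(μ₀, σ₀²) prior on μ is conjugate. Posterior precision = 1/σ₀² + n/σ²; posterior mean is the precision-weighted average of μ₀ and x̄.
σ₀² = 18.56² = 344.4736, σ² = 60.30² = 3636.09. Prior precision 1/σ₀² = 1/344.4736; data precision n/σ² = 12/3636.09.
w = (n/σ²)/(1/σ₀² + n/σ²) = n·σ₀²/(σ² + n·σ₀²) = 12·344.4736/(3636.09 + 12·344.4736) = 4133.6832/7769.7732 = 0.5320.

0.5320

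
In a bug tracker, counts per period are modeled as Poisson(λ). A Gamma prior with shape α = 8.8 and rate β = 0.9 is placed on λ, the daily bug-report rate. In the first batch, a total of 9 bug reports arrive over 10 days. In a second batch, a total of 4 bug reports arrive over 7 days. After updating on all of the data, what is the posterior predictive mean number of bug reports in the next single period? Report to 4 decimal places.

With a Gamma(shape α, rate β) prior, the Poisson likelihood is conjugate: the posterior is Gamma(α + ΣXᵢ, β + n).
After batch 1: Gamma(α+S, β+n) = Gamma(8.8+9, 0.9+10) = Gamma(17.8, 10.9).
After batch 2: Gamma(α+S, β+n) = Gamma(17.8+4, 10.9+7) = Gamma(21.8, 17.9).
The predictive distribution for one future period is NegBinom with mean α/β = 1.2179.

1.2179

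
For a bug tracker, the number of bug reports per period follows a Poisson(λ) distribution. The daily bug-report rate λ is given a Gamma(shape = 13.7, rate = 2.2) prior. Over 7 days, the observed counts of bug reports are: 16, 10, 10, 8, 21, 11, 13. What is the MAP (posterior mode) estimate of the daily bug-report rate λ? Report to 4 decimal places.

11.0543

With a Gamma(shape α, rate β) prior, the Poisson likelihood is conjugate: the posterior is Gamma(α + ΣXᵢ, β + n).
Sum of counts S = 89 over n = 7 days.
Posterior: Gamma(α+S, β+n) = Gamma(13.7+89, 2.2+7) = Gamma(102.7, 9.2).
Mode of Gamma(α,β) for α≥1 is (α−1)/β = 101.7/9.2 = 11.0543.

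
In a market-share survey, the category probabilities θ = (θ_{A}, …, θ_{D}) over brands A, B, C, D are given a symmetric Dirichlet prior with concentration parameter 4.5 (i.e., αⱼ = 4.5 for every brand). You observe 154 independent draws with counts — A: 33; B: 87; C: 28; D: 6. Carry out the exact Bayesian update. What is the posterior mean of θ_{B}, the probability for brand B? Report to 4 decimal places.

The Dirichlet prior is conjugate to the Multinomial likelihood: each posterior αⱼ = prior αⱼ + observed count nⱼ.
Posterior concentration: (37.5, 91.5, 32.5, 10.5), total = 172.0.
E[θ_{B}|data] = α_{B}/Σα = 91.5/172.0 = 0.5320.

0.5320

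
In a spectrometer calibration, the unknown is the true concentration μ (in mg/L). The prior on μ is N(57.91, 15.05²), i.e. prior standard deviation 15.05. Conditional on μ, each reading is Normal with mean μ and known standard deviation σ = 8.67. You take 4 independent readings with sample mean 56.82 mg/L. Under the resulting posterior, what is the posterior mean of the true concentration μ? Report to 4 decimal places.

For Normal data with known variance σ², a Normal(μ₀, σ₀²) prior on μ is conjugate. Posterior precision = 1/σ₀² + n/σ²; posterior mean is the precision-weighted average of μ₀ and x̄.
n·x̄ = 4·56.82 = 227.28.
σ₀² = 15.05² = 226.5025, σ² = 8.67² = 75.1689; σ² + n·σ₀² = 75.1689 + 4·226.5025 = 981.1789.
Posterior mean = (μ₀/σ₀² + n·x̄/σ²)/(1/σ₀² + n/σ²) = (σ²·μ₀ + σ₀²·n·x̄)/(σ² + n·σ₀²) = (75.1689·57.91 + 226.5025·227.28)/981.1789 = 55832.519199/981.1789 = 56.9035.

56.9035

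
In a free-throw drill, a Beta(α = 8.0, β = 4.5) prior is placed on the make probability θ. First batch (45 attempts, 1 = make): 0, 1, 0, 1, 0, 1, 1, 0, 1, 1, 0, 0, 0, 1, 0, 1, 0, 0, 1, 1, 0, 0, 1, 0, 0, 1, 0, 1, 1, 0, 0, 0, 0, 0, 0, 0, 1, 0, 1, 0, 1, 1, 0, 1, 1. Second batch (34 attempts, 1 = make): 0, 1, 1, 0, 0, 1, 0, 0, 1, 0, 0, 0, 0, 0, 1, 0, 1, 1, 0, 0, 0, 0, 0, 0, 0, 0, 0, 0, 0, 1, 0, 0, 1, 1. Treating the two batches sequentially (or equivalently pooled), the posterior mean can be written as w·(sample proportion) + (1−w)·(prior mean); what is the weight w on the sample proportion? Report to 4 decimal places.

The Beta prior is conjugate to a Binomial/Bernoulli likelihood; the update adds successes to α and failures to β.
Total number of attempts: n = 45 + 34 = 79.
Posterior mean = (α₀+k)/(α₀+β₀+n) = [n/(α₀+β₀+n)]·(k/n) + [(α₀+β₀)/(α₀+β₀+n)]·α₀/(α₀+β₀), so only n and the prior enter the weight.
The weight on the data is w = n/(α₀+β₀+n) = 79/(8.0+4.5+79) = 79/91.5 = 0.8634.

0.8634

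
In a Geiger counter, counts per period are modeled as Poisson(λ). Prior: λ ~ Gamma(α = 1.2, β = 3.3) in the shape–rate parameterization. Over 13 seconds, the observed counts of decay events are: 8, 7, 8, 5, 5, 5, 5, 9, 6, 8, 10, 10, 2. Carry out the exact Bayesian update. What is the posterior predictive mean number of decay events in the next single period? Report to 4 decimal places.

5.4724

With a Gamma(shape α, rate β) prior, the Poisson likelihood is conjugate: the posterior is Gamma(α + ΣXᵢ, β + n).
Sum of counts S = 88 over n = 13 seconds.
Posterior: Gamma(α+S, β+n) = Gamma(1.2+88, 3.3+13) = Gamma(89.2, 16.3).
The predictive distribution for one future period is NegBinom with mean α/β = 5.4724.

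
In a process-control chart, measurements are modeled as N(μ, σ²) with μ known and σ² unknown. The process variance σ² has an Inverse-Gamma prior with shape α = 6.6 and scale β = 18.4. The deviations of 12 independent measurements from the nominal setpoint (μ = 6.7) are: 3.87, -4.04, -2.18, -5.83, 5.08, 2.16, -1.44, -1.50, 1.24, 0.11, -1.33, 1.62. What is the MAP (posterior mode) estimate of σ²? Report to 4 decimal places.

With known mean μ and an Inverse-Gamma(α, β) prior on σ², the Normal likelihood is conjugate: posterior is Inv-Gamma(α + n/2, β + Σ(xᵢ−μ)²/2).
Σ(xᵢ−μ)² = (3.87)² + (-4.04)² + (-2.18)² + (-5.83)² + (5.08)² + (2.16)² + (-1.44)² + (-1.50)² + (1.24)² + (0.11)² + (-1.33)² + (1.62)² = 110.7784.
Posterior: Inv-Gamma(6.6 + 12/2, 18.4 + 110.7784/2) = Inv-Gamma(12.60, 73.78920).
Mode = β/(α+1) = 73.78920/13.60 = 5.4257.

5.4257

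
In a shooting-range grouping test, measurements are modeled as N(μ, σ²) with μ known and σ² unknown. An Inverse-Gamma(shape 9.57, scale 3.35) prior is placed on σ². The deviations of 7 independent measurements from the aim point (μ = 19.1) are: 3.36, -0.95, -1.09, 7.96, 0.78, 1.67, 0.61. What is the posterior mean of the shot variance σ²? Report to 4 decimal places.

With known mean μ and an Inverse-Gamma(α, β) prior on σ², the Normal likelihood is conjugate: posterior is Inv-Gamma(α + n/2, β + Σ(xᵢ−μ)²/2).
Σ(xᵢ−μ)² = (3.36)² + (-0.95)² + (-1.09)² + (7.96)² + (0.78)² + (1.67)² + (0.61)² = 80.5112.
Posterior: Inv-Gamma(9.57 + 7/2, 3.35 + 80.5112/2) = Inv-Gamma(13.07, 43.60560).
E[σ²|data] = β/(α−1) = 43.60560/12.07 = 3.6127.

3.6127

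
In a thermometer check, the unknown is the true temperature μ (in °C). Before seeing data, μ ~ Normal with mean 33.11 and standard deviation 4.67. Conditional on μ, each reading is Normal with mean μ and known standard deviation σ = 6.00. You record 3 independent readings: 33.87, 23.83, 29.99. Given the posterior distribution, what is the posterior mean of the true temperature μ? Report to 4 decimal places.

For Normal data with known variance σ², a Normal(μ₀, σ₀²) prior on μ is conjugate. Posterior precision = 1/σ₀² + n/σ²; posterior mean is the precision-weighted average of μ₀ and x̄.
Σxᵢ = 33.87 + 23.83 + 29.99 = 87.69, so n·x̄ = 87.69.
σ₀² = 4.67² = 21.8089, σ² = 6.00² = 36; σ² + n·σ₀² = 36 + 3·21.8089 = 101.4267.
Posterior mean = (μ₀/σ₀² + n·x̄/σ²)/(1/σ₀² + n/σ²) = (σ²·μ₀ + σ₀²·n·x̄)/(σ² + n·σ₀²) = (36·33.11 + 21.8089·87.69)/101.4267 = 3104.382441/101.4267 = 30.6072.

30.6072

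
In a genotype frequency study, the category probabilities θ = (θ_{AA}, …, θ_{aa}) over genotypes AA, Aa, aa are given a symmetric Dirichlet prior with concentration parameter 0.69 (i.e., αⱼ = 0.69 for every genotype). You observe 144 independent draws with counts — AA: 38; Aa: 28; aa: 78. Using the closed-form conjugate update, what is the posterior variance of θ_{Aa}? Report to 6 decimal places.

0.001073

The Dirichlet prior is conjugate to the Multinomial likelihood: each posterior αⱼ = prior αⱼ + observed count nⱼ.
Posterior concentration: (38.69, 28.69, 78.69), total = 146.07.
Var[θ_j] = α_j(Σα−α_j)/((Σα)²(Σα+1)) = 28.69·117.38/(146.07²·147.07) = 0.001073.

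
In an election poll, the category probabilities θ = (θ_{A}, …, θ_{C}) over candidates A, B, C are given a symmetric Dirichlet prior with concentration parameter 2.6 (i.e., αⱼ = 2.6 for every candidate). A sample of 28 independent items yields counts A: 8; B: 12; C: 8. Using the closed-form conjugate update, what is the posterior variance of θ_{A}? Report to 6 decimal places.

The Dirichlet prior is conjugate to the Multinomial likelihood: each posterior αⱼ = prior αⱼ + observed count nⱼ.
Posterior concentration: (10.6, 14.6, 10.6), total = 35.8.
Var[θ_j] = α_j(Σα−α_j)/((Σα)²(Σα+1)) = 10.6·25.2/(35.8²·36.8) = 0.005664.

0.005664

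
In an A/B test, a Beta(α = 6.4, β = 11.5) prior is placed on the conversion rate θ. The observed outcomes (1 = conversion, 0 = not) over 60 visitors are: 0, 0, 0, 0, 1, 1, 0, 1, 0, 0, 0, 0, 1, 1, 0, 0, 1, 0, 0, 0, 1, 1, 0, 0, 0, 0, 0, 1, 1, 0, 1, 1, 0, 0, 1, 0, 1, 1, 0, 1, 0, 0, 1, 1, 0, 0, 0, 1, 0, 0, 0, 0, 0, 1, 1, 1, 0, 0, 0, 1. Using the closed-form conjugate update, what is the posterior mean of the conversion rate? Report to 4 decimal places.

The Beta prior is conjugate to a Binomial/Bernoulli likelihood; the update adds successes to α and failures to β.
Posterior: Beta(α+k, β+n−k) = Beta(6.4+23, 11.5+37) = Beta(29.4, 48.5).
Posterior mean = α/(α+β) = 29.4/77.9 = 0.3774.

0.3774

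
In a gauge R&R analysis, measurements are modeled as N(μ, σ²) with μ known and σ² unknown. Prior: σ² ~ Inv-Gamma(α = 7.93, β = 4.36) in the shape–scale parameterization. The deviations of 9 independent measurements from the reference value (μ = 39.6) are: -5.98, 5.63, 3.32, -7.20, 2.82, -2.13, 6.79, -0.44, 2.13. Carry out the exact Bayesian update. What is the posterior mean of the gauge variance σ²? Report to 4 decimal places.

With known mean μ and an Inverse-Gamma(α, β) prior on σ², the Normal likelihood is conjugate: posterior is Inv-Gamma(α + n/2, β + Σ(xᵢ−μ)²/2).
Σ(xᵢ−μ)² = (-5.98)² + (5.63)² + (3.32)² + (-7.20)² + (2.82)² + (-2.13)² + (6.79)² + (-0.44)² + (2.13)² = 193.6436.
Posterior: Inv-Gamma(7.93 + 9/2, 4.36 + 193.6436/2) = Inv-Gamma(12.43, 101.18180).
E[σ²|data] = β/(α−1) = 101.18180/11.43 = 8.8523.

8.8523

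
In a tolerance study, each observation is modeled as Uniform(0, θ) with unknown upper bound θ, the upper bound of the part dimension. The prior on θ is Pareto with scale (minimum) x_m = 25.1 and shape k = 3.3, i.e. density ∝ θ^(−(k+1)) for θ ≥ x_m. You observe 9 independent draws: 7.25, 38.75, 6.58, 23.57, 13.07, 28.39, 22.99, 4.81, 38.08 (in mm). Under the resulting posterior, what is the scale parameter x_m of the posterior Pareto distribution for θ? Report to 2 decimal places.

A Pareto(scale x_m, shape k) prior on the upper bound θ of Uniform(0, θ) is conjugate: posterior is Pareto(max(x_m, max xᵢ), k + n).
Sample maximum = 38.75; prior scale x_m = 25.1 → posterior scale = max = 38.75.
Posterior shape = 3.3 + 9 = 12.3.
Posterior scale x_m = 38.75.

38.75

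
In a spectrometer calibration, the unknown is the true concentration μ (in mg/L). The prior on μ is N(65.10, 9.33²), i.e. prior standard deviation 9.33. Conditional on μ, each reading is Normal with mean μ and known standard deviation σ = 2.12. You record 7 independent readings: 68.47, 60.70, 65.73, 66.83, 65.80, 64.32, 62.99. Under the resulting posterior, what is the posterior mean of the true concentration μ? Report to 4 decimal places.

For Normal data with known variance σ², a Normal(μ₀, σ₀²) prior on μ is conjugate. Posterior precision = 1/σ₀² + n/σ²; posterior mean is the precision-weighted average of μ₀ and x̄.
Σxᵢ = 68.47 + 60.70 + 65.73 + 66.83 + 65.80 + 64.32 + 62.99 = 454.84, so n·x̄ = 454.84.
σ₀² = 9.33² = 87.0489, σ² = 2.12² = 4.4944; σ² + n·σ₀² = 4.4944 + 7·87.0489 = 613.8367.
Posterior mean = (μ₀/σ₀² + n·x̄/σ²)/(1/σ₀² + n/σ²) = (σ²·μ₀ + σ₀²·n·x̄)/(σ² + n·σ₀²) = (4.4944·65.10 + 87.0489·454.84)/613.8367 = 39885.907116/613.8367 = 64.9780.

64.9780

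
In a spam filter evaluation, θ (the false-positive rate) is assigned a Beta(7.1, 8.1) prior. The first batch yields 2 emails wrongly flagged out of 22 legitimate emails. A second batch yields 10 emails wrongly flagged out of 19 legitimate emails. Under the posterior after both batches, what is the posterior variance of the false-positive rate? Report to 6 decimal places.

The Beta prior is conjugate to a Binomial/Bernoulli likelihood; the update adds successes to α and failures to β.
After batch 1: Beta(7.1+2, 8.1+20) = Beta(9.1, 28.1).
After batch 2: Beta(9.1+10, 28.1+9) = Beta(19.1, 37.1).
Var = αβ/((α+β)²(α+β+1)) = 19.1·37.1/(56.2²·57.2) = 0.003922.

0.003922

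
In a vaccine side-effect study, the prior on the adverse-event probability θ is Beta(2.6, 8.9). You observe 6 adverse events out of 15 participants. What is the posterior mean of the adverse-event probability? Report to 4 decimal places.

The Beta prior is conjugate to a Binomial/Bernoulli likelihood; the update adds successes to α and failures to β.
Posterior: Beta(α+k, β+n−k) = Beta(2.6+6, 8.9+9) = Beta(8.6, 17.9).
Posterior mean = α/(α+β) = 8.6/26.5 = 0.3245.

0.3245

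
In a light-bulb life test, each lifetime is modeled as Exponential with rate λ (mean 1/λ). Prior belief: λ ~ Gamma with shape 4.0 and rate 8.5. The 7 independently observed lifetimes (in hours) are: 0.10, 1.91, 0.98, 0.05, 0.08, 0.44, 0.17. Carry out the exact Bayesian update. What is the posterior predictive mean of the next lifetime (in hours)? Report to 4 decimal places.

With a Gamma(shape α, rate β) prior on the exponential rate λ, the posterior after n observations with total T = Σxᵢ is Gamma(α+n, β+T).
Sum of observations T = 3.73 hours; n = 7.
Posterior: Gamma(4.0+7, 8.5+3.73) = Gamma(11.0, 12.23).
The predictive distribution for the next observation is Lomax; its mean is β/(α−1) = 12.23/10.0 = 1.2230.

1.2230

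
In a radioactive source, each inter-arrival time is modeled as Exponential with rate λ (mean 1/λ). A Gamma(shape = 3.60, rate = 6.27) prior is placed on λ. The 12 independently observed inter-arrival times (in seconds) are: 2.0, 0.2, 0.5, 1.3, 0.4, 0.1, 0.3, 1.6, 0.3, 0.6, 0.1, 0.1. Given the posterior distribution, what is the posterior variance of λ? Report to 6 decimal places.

0.082273

With a Gamma(shape α, rate β) prior on the exponential rate λ, the posterior after n observations with total T = Σxᵢ is Gamma(α+n, β+T).
Sum of observations T = 7.5 seconds; n = 12.
Posterior: Gamma(3.60+12, 6.27+7.5) = Gamma(15.60, 13.77).
Var = α/β² = 0.082273.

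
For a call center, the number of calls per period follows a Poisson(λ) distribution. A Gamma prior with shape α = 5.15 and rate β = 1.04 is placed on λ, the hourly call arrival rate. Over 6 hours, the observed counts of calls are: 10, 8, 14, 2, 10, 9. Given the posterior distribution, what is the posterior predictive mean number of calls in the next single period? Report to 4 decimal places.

With a Gamma(shape α, rate β) prior, the Poisson likelihood is conjugate: the posterior is Gamma(α + ΣXᵢ, β + n).
Sum of counts S = 53 over n = 6 hours.
Posterior: Gamma(α+S, β+n) = Gamma(5.15+53, 1.04+6) = Gamma(58.15, 7.04).
The predictive distribution for one future period is NegBinom with mean α/β = 8.2599.

8.2599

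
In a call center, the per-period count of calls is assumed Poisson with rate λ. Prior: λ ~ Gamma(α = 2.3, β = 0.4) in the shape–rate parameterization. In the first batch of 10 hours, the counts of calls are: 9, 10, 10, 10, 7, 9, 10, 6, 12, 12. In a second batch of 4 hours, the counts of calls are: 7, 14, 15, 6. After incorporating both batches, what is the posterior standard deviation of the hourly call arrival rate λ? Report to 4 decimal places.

With a Gamma(shape α, rate β) prior, the Poisson likelihood is conjugate: the posterior is Gamma(α + ΣXᵢ, β + n).
Batch 1: sum of counts S = 95 over n = 10 hours.
After batch 1: Gamma(α+S, β+n) = Gamma(2.3+95, 0.4+10) = Gamma(97.3, 10.4).
Batch 2: sum of counts S = 42 over n = 4 hours.
After batch 2: Gamma(α+S, β+n) = Gamma(97.3+42, 10.4+4) = Gamma(139.3, 14.4).
SD = √α/β = √139.3/14.4 = 0.8196.

0.8196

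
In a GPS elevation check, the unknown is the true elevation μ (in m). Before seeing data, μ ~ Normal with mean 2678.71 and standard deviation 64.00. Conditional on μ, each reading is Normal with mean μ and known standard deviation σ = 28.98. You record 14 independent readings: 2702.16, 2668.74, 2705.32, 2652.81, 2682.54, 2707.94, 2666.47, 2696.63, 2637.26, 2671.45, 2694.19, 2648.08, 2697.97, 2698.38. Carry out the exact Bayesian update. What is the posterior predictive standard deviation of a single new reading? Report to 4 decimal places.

29.9827

For Normal data with known variance σ², a Normal(μ₀, σ₀²) prior on μ is conjugate. Posterior precision = 1/σ₀² + n/σ²; posterior mean is the precision-weighted average of μ₀ and x̄.
σ₀² = 64.00² = 4096, σ² = 28.98² = 839.8404; σ² + n·σ₀² = 839.8404 + 14·4096 = 58183.8404.
Posterior precision = 1/σ₀² + n/σ² = 1/4096 + 14/839.8404 = (σ² + n·σ₀²)/(σ₀²σ²) = 58183.8404/(4096·839.8404); posterior variance σₙ² = σ₀²σ²/(σ² + n·σ₀²) = 4096·839.8404/58183.8404 = 59.122709.
Predictive variance for one new observation = σₙ² + σ² = 4096·839.8404/58183.8404 + 839.8404 = σ²·(σ₀² + 58183.8404)/58183.8404 = 839.8404·62279.8404/58183.8404 = 898.963109; SD = √(839.8404·62279.8404/58183.8404) = 29.9827.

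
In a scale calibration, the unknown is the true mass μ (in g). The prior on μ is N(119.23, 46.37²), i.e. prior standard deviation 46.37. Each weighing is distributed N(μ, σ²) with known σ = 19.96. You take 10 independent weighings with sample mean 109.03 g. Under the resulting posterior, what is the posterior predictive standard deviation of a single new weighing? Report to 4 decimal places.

20.9169

For Normal data with known variance σ², a Normal(μ₀, σ₀²) prior on μ is conjugate. Posterior precision = 1/σ₀² + n/σ²; posterior mean is the precision-weighted average of μ₀ and x̄.
σ₀² = 46.37² = 2150.1769, σ² = 19.96² = 398.4016; σ² + n·σ₀² = 398.4016 + 10·2150.1769 = 21900.1706.
Posterior precision = 1/σ₀² + n/σ² = 1/2150.1769 + 10/398.4016 = (σ² + n·σ₀²)/(σ₀²σ²) = 21900.1706/(2150.1769·398.4016); posterior variance σₙ² = σ₀²σ²/(σ² + n·σ₀²) = 2150.1769·398.4016/21900.1706 = 39.115399.
Predictive variance for one new observation = σₙ² + σ² = 2150.1769·398.4016/21900.1706 + 398.4016 = σ²·(σ₀² + 21900.1706)/21900.1706 = 398.4016·24050.3475/21900.1706 = 437.516999; SD = √(398.4016·24050.3475/21900.1706) = 20.9169.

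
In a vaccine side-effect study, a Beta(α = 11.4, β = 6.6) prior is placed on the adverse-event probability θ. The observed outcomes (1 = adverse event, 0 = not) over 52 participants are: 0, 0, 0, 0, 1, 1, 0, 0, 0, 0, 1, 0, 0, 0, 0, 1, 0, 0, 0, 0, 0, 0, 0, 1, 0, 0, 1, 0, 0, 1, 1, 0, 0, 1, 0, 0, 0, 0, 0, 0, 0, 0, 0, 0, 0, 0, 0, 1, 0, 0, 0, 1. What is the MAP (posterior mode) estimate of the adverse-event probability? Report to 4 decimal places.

0.3147

The Beta prior is conjugate to a Binomial/Bernoulli likelihood; the update adds successes to α and failures to β.
Posterior: Beta(α+k, β+n−k) = Beta(11.4+11, 6.6+41) = Beta(22.4, 47.6).
Mode of Beta(a,b) for a,b>1 is (a−1)/(a+b−2) = 21.4/68.0 = 0.3147.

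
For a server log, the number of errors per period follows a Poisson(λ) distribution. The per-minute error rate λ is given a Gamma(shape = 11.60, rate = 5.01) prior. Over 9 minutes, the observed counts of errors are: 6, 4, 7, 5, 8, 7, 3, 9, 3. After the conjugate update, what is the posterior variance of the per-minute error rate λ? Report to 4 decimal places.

0.3240

With a Gamma(shape α, rate β) prior, the Poisson likelihood is conjugate: the posterior is Gamma(α + ΣXᵢ, β + n).
Sum of counts S = 52 over n = 9 minutes.
Posterior: Gamma(α+S, β+n) = Gamma(11.60+52, 5.01+9) = Gamma(63.60, 14.01).
Var = α/β² = 63.60/14.01² = 0.3240.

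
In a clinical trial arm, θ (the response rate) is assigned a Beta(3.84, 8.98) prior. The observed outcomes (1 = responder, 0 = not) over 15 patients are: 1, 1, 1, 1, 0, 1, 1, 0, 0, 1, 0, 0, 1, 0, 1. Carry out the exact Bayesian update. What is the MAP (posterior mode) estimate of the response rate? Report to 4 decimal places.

The Beta prior is conjugate to a Binomial/Bernoulli likelihood; the update adds successes to α and failures to β.
Posterior: Beta(α+k, β+n−k) = Beta(3.84+9, 8.98+6) = Beta(12.84, 14.98).
Mode of Beta(a,b) for a,b>1 is (a−1)/(a+b−2) = 11.84/25.82 = 0.4586.

0.4586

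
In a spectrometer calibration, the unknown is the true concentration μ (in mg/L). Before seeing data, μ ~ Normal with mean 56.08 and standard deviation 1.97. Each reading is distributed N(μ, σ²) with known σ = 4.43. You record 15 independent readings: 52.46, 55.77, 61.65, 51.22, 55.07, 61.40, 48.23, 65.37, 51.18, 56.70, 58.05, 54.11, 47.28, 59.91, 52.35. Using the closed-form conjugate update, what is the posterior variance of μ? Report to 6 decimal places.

For Normal data with known variance σ², a Normal(μ₀, σ₀²) prior on μ is conjugate. Posterior precision = 1/σ₀² + n/σ²; posterior mean is the precision-weighted average of μ₀ and x̄.
σ₀² = 1.97² = 3.8809, σ² = 4.43² = 19.6249; σ² + n·σ₀² = 19.6249 + 15·3.8809 = 77.8384.
Posterior precision = 1/σ₀² + n/σ² = 1/3.8809 + 15/19.6249 = (σ² + n·σ₀²)/(σ₀²σ²) = 77.8384/(3.8809·19.6249); posterior variance σₙ² = σ₀²σ²/(σ² + n·σ₀²) = 3.8809·19.6249/77.8384 = 0.978467.

0.978467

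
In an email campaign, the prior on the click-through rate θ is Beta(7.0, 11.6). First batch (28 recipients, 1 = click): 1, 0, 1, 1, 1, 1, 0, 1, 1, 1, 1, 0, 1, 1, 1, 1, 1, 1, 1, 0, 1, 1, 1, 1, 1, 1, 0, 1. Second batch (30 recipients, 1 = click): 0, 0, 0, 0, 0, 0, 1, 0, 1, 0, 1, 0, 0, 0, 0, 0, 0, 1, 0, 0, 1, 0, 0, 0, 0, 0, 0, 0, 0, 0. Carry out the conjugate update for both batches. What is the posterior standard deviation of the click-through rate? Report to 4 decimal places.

The Beta prior is conjugate to a Binomial/Bernoulli likelihood; the update adds successes to α and failures to β.
After batch 1: Beta(7.0+23, 11.6+5) = Beta(30.0, 16.6).
After batch 2: Beta(30.0+5, 16.6+25) = Beta(35.0, 41.6).
Var = αβ/((α+β)²(α+β+1)) = 35.0·41.6/(76.6²·77.6) = 0.00319773; SD = √0.00319773 = 0.0565.

0.0565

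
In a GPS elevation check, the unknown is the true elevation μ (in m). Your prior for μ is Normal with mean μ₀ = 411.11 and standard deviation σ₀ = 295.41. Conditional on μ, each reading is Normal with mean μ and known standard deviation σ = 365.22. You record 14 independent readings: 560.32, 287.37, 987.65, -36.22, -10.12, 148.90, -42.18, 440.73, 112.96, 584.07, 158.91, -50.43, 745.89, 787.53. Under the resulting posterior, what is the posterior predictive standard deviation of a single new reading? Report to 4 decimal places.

376.7962

For Normal data with known variance σ², a Normal(μ₀, σ₀²) prior on μ is conjugate. Posterior precision = 1/σ₀² + n/σ²; posterior mean is the precision-weighted average of μ₀ and x̄.
σ₀² = 295.41² = 87267.0681, σ² = 365.22² = 133385.6484; σ² + n·σ₀² = 133385.6484 + 14·87267.0681 = 1355124.6018.
Posterior precision = 1/σ₀² + n/σ² = 1/87267.0681 + 14/133385.6484 = (σ² + n·σ₀²)/(σ₀²σ²) = 1355124.6018/(87267.0681·133385.6484); posterior variance σₙ² = σ₀²σ²/(σ² + n·σ₀²) = 87267.0681·133385.6484/1355124.6018 = 8589.744771.
Predictive variance for one new observation = σₙ² + σ² = 87267.0681·133385.6484/1355124.6018 + 133385.6484 = σ²·(σ₀² + 1355124.6018)/1355124.6018 = 133385.6484·1442391.6699/1355124.6018 = 141975.393171; SD = √(133385.6484·1442391.6699/1355124.6018) = 376.7962.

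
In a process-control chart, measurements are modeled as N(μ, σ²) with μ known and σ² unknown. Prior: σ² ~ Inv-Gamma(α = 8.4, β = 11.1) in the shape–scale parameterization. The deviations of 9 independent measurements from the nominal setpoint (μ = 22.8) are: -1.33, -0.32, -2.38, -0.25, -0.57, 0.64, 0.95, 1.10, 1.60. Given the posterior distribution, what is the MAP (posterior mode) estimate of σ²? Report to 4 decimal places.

1.2664

With known mean μ and an Inverse-Gamma(α, β) prior on σ², the Normal likelihood is conjugate: posterior is Inv-Gamma(α + n/2, β + Σ(xᵢ−μ)²/2).
Σ(xᵢ−μ)² = (-1.33)² + (-0.32)² + (-2.38)² + (-0.25)² + (-0.57)² + (0.64)² + (0.95)² + (1.10)² + (1.60)² = 13.0052.
Posterior: Inv-Gamma(8.4 + 9/2, 11.1 + 13.0052/2) = Inv-Gamma(12.90, 17.60260).
Mode = β/(α+1) = 17.60260/13.90 = 1.2664.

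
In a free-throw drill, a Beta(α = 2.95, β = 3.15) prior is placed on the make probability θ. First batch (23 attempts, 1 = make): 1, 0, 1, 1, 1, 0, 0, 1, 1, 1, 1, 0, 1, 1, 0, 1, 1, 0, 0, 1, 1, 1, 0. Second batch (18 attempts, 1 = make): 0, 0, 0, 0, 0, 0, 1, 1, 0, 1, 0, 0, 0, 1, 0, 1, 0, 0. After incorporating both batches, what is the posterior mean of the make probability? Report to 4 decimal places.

The Beta prior is conjugate to a Binomial/Bernoulli likelihood; the update adds successes to α and failures to β.
After batch 1: Beta(2.95+15, 3.15+8) = Beta(17.95, 11.15).
After batch 2: Beta(17.95+5, 11.15+13) = Beta(22.95, 24.15).
Posterior mean = α/(α+β) = 22.95/47.10 = 0.4873.

0.4873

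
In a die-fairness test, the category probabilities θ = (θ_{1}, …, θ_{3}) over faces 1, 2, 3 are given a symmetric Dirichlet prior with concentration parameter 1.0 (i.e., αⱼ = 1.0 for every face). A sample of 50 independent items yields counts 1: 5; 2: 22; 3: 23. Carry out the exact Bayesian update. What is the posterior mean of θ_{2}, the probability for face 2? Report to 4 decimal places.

0.4340

The Dirichlet prior is conjugate to the Multinomial likelihood: each posterior αⱼ = prior αⱼ + observed count nⱼ.
Posterior concentration: (6.0, 23.0, 24.0), total = 53.0.
E[θ_{2}|data] = α_{2}/Σα = 23.0/53.0 = 0.4340.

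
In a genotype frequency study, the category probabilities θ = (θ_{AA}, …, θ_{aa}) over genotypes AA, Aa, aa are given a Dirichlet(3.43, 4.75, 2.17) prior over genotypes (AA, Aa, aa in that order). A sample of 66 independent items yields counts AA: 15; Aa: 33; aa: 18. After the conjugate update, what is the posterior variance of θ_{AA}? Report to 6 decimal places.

The Dirichlet prior is conjugate to the Multinomial likelihood: each posterior αⱼ = prior αⱼ + observed count nⱼ.
Posterior concentration: (18.43, 37.75, 20.17), total = 76.35.
Var[θ_j] = α_j(Σα−α_j)/((Σα)²(Σα+1)) = 18.43·57.92/(76.35²·77.35) = 0.002367.

0.002367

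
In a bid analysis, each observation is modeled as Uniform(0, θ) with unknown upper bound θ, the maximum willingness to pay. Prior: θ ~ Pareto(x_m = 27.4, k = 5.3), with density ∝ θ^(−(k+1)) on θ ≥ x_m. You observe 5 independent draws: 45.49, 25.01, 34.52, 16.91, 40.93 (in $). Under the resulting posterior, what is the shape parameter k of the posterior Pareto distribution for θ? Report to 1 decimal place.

10.3

A Pareto(scale x_m, shape k) prior on the upper bound θ of Uniform(0, θ) is conjugate: posterior is Pareto(max(x_m, max xᵢ), k + n).
Sample maximum = 45.49; prior scale x_m = 27.4 → posterior scale = max = 45.49.
Posterior shape = 5.3 + 5 = 10.3.
Posterior shape k = 10.3.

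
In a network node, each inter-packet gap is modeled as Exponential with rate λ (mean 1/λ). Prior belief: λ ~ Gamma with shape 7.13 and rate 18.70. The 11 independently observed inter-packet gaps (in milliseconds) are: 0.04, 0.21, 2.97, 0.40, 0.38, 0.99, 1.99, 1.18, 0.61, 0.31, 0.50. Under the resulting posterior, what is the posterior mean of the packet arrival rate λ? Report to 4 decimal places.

With a Gamma(shape α, rate β) prior on the exponential rate λ, the posterior after n observations with total T = Σxᵢ is Gamma(α+n, β+T).
Sum of observations T = 9.58 milliseconds; n = 11.
Posterior: Gamma(7.13+11, 18.70+9.58) = Gamma(18.13, 28.28).
Posterior mean of λ = α/β = 18.13/28.28 = 0.6411.

0.6411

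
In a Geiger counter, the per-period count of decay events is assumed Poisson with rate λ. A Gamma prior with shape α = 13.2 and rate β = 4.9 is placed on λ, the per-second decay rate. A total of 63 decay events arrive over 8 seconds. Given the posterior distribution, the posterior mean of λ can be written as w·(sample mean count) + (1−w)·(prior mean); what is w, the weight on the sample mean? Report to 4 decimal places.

0.6202

With a Gamma(shape α, rate β) prior, the Poisson likelihood is conjugate: the posterior is Gamma(α + ΣXᵢ, β + n).
Posterior mean = (α₀+S)/(β₀+n) = [n/(β₀+n)]·(S/n) + [β₀/(β₀+n)]·(α₀/β₀), so only n and β₀ enter the weight.
Weight on data w = n/(β₀+n) = 8/(4.9+8) = 8/12.9 = 0.6202.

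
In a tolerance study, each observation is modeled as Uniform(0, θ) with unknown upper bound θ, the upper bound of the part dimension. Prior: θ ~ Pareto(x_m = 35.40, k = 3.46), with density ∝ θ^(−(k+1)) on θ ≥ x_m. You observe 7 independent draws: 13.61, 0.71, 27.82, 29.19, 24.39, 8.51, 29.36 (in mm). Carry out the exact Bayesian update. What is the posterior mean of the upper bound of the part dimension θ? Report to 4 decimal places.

A Pareto(scale x_m, shape k) prior on the upper bound θ of Uniform(0, θ) is conjugate: posterior is Pareto(max(x_m, max xᵢ), k + n).
Sample maximum = 29.36; prior scale x_m = 35.40 → posterior scale = max = 35.40.
Posterior shape = 3.46 + 7 = 10.46.
E[θ|data] = k·x_m/(k−1) = 10.46·35.40/9.46 = 39.1421.

39.1421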